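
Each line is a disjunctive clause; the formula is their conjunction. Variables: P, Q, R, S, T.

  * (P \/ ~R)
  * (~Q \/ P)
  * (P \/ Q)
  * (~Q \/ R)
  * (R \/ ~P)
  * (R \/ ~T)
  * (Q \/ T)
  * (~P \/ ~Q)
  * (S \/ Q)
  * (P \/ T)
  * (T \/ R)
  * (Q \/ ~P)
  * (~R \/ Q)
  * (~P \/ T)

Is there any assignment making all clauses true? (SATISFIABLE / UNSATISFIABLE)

UNSATISFIABLE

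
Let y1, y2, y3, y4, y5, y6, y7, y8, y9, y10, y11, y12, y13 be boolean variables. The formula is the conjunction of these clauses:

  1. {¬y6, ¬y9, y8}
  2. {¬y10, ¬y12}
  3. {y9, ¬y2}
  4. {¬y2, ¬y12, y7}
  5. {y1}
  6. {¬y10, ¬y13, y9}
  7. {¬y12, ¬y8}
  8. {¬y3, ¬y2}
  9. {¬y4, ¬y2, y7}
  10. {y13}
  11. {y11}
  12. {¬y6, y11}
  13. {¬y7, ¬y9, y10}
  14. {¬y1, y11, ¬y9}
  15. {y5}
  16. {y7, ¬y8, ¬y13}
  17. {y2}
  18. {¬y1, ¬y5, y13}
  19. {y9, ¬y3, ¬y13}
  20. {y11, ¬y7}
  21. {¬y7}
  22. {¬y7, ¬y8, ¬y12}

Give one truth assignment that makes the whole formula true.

y1 = T, y2 = T, y3 = F, y4 = F, y5 = T, y6 = F, y7 = F, y8 = F, y9 = T, y10 = F, y11 = T, y12 = F, y13 = T

Check each clause:
  1. {¬y9, y8, ¬y6} — ¬y6 is true.
  2. {¬y10, ¬y12} — ¬y12 is true.
  3. {¬y2, y9} — y9 is true.
  4. {¬y12, y7, ¬y2} — ¬y12 is true.
  5. {y1} — y1 is true.
  6. {¬y13, ¬y10, y9} — y9 is true.
  7. {¬y12, ¬y8} — ¬y8 is true.
  8. {¬y2, ¬y3} — ¬y3 is true.
  9. {y7, ¬y2, ¬y4} — ¬y4 is true.
  10. {y13} — y13 is true.
  11. {y11} — y11 is true.
  12. {y11, ¬y6} — ¬y6 is true.
  13. {¬y9, y10, ¬y7} — ¬y7 is true.
  14. {y11, ¬y1, ¬y9} — y11 is true.
  15. {y5} — y5 is true.
  16. {¬y13, y7, ¬y8} — ¬y8 is true.
  17. {y2} — y2 is true.
  18. {¬y5, y13, ¬y1} — y13 is true.
  19. {y9, ¬y3, ¬y13} — y9 is true.
  20. {y11, ¬y7} — ¬y7 is true.
  21. {¬y7} — ¬y7 is true.
  22. {¬y7, ¬y8, ¬y12} — ¬y8 is true.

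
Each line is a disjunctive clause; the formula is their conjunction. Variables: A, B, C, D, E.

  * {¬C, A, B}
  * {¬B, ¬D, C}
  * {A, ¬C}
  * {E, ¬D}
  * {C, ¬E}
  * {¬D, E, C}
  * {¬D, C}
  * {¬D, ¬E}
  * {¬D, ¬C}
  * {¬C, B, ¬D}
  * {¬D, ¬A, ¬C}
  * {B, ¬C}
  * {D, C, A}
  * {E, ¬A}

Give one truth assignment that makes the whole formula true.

A=True, B=True, C=True, D=False, E=True

Check each clause:
  1. {A, B, ¬C} — A is true.
  2. {C, ¬D, ¬B} — C is true.
  3. {A, ¬C} — A is true.
  4. {¬D, E} — ¬D is true.
  5. {¬E, C} — C is true.
  6. {E, ¬D, C} — C is true.
  7. {¬D, C} — C is true.
  8. {¬E, ¬D} — ¬D is true.
  9. {¬D, ¬C} — ¬D is true.
  10. {¬C, B, ¬D} — B is true.
  11. {¬C, ¬D, ¬A} — ¬D is true.
  12. {B, ¬C} — B is true.
  13. {D, C, A} — A is true.
  14. {¬A, E} — E is true.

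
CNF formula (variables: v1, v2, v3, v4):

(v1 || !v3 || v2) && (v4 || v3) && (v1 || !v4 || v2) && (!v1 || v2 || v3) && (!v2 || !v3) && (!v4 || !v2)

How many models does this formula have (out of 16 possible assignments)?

2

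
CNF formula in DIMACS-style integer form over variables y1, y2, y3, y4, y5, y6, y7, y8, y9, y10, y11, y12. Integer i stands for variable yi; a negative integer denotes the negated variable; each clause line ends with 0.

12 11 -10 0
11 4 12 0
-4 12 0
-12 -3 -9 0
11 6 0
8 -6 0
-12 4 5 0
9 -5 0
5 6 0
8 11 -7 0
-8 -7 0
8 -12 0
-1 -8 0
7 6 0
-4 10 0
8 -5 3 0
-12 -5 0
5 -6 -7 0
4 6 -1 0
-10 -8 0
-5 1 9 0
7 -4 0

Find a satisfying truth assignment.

y1=F, y2=F, y3=F, y4=F, y5=T, y6=T, y7=F, y8=T, y9=T, y10=F, y11=T, y12=F

Check each clause:
  1. {y11, y12, ¬y10} — y11 is true.
  2. {y4, y11, y12} — y11 is true.
  3. {y12, ¬y4} — ¬y4 is true.
  4. {¬y3, ¬y12, ¬y9} — ¬y12 is true.
  5. {y6, y11} — y11 is true.
  6. {¬y6, y8} — y8 is true.
  7. {y4, y5, ¬y12} — y5 is true.
  8. {¬y5, y9} — y9 is true.
  9. {y6, y5} — y5 is true.
  10. {¬y7, y11, y8} — y8 is true.
  11. {¬y7, ¬y8} — ¬y7 is true.
  12. {y8, ¬y12} — y8 is true.
  13. {¬y1, ¬y8} — ¬y1 is true.
  14. {y6, y7} — y6 is true.
  15. {y10, ¬y4} — ¬y4 is true.
  16. {y3, y8, ¬y5} — y8 is true.
  17. {¬y5, ¬y12} — ¬y12 is true.
  18. {¬y6, ¬y7, y5} — ¬y7 is true.
  19. {y4, ¬y1, y6} — y6 is true.
  20. {¬y8, ¬y10} — ¬y10 is true.
  21. {y1, ¬y5, y9} — y9 is true.
  22. {y7, ¬y4} — ¬y4 is true.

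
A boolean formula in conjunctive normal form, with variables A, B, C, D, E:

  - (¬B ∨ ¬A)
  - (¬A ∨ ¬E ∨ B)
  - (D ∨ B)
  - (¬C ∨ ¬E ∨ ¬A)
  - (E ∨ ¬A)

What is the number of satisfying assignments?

12

Case analysis on A and B:
  A=1, B=1: a clause becomes empty — 0.
  A=1, B=0: a clause becomes empty — 0.
  A=0, B=1: C, D, E free → 2^3 = 8.
  A=0, B=0: remaining (C,D,E) ∈ {(0,1,0); (0,1,1); (1,1,0); (1,1,1)} — 4.
Total: 0 + 0 + 8 + 4 = 12.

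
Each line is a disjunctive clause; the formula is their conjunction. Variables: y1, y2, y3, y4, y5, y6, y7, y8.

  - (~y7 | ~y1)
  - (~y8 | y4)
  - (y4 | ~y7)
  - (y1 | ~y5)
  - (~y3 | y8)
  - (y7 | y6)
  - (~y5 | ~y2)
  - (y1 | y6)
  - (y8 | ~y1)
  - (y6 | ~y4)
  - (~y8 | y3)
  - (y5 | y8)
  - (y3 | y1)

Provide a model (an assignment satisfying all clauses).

Pure literal: y6 appears only positively; assign y6 = True.
Set y1 = True and propagate.
  then y7 is forced to False.
  then y8 is forced to True.
  then y4 is forced to True.
  then y3 is forced to True.
Branch on y2: take y2 = True.
  then y5 is forced to False.
Every clause has at least one true literal under this assignment.

y1=True, y2=True, y3=True, y4=True, y5=False, y6=True, y7=False, y8=True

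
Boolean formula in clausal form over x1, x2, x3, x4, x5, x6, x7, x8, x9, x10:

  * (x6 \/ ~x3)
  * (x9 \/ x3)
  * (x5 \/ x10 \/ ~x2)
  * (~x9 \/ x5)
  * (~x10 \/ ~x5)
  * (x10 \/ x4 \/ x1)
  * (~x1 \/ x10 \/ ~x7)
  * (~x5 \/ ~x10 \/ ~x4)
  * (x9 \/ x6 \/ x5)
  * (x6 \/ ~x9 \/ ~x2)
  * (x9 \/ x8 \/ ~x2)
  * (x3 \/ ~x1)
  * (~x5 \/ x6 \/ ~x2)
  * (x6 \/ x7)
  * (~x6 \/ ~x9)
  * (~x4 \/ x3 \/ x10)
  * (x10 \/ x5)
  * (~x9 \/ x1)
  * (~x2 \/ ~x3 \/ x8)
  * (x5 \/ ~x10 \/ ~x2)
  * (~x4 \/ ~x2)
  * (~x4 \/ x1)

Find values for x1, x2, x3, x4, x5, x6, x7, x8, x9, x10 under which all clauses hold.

x1=T  x2=F  x3=T  x4=F  x5=F  x6=T  x7=F  x8=T  x9=F  x10=T

Check each clause:
  1. (~x3 \/ x6) — x6 is true.
  2. (x9 \/ x3) — x3 is true.
  3. (~x2 \/ x5 \/ x10) — x10 is true.
  4. (x5 \/ ~x9) — ~x9 is true.
  5. (~x10 \/ ~x5) — ~x5 is true.
  6. (x10 \/ x1 \/ x4) — x1 is true.
  7. (~x7 \/ ~x1 \/ x10) — ~x7 is true.
  8. (~x5 \/ ~x10 \/ ~x4) — ~x5 is true.
  9. (x9 \/ x6 \/ x5) — x6 is true.
  10. (~x9 \/ ~x2 \/ x6) — x6 is true.
  11. (x9 \/ x8 \/ ~x2) — x8 is true.
  12. (x3 \/ ~x1) — x3 is true.
  13. (~x2 \/ ~x5 \/ x6) — ~x5 is true.
  14. (x7 \/ x6) — x6 is true.
  15. (~x9 \/ ~x6) — ~x9 is true.
  16. (x10 \/ x3 \/ ~x4) — x10 is true.
  17. (x10 \/ x5) — x10 is true.
  18. (~x9 \/ x1) — x1 is true.
  19. (~x3 \/ ~x2 \/ x8) — x8 is true.
  20. (~x2 \/ ~x10 \/ x5) — ~x2 is true.
  21. (~x2 \/ ~x4) — ~x4 is true.
  22. (x1 \/ ~x4) — x1 is true.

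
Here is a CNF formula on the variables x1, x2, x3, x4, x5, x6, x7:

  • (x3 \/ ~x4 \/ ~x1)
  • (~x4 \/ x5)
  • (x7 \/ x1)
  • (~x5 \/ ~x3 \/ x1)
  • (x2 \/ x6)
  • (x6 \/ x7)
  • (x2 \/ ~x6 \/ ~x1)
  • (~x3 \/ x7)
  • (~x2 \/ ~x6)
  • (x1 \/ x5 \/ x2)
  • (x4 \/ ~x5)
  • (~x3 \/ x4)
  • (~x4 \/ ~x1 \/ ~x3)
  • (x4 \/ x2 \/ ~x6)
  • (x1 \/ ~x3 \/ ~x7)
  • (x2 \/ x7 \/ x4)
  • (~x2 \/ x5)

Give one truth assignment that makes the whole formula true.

Branch on x1: take x1 = False.
  then x7 is forced to True.
  then x3 is forced to False.
For the remaining variables, x2 = False, x4 = True, x5 = True, x6 = True works.
Every clause has at least one true literal under this assignment.

x1=False  x2=False  x3=False  x4=True  x5=True  x6=True  x7=True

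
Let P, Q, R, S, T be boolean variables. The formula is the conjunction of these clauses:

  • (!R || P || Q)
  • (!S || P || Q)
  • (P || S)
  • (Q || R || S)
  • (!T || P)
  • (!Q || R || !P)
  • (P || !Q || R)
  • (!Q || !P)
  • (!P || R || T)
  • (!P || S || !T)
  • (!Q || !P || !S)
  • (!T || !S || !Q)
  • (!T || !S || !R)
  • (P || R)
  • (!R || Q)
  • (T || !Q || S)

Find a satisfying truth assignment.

Set P = False and propagate.
  then S is forced to True.
  then Q is forced to True.
  then T is forced to False.
  then R is forced to True.
Every clause has at least one true literal under this assignment.

P = 0  Q = 1  R = 1  S = 1  T = 0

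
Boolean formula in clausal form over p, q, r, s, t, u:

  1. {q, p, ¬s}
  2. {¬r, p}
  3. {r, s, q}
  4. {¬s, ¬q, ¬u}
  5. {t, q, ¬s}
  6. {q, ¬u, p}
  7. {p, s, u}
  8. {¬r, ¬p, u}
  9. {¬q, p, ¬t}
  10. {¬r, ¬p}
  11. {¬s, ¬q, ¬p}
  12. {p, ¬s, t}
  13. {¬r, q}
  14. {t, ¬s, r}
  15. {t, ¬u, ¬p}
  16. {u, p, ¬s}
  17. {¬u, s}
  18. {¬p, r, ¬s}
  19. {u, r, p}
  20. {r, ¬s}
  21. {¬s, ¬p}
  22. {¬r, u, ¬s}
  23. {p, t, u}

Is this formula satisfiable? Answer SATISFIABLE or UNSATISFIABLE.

SATISFIABLE

Branch on p: take p = True.
  then r is forced to False.
  then s is forced to False.
  then q is forced to True.
  then u is forced to False.
t is now unconstrained; take t = True.
Every clause has at least one true literal under this assignment.
So p=1, q=1, r=0, s=0, t=1, u=0 is a satisfying assignment.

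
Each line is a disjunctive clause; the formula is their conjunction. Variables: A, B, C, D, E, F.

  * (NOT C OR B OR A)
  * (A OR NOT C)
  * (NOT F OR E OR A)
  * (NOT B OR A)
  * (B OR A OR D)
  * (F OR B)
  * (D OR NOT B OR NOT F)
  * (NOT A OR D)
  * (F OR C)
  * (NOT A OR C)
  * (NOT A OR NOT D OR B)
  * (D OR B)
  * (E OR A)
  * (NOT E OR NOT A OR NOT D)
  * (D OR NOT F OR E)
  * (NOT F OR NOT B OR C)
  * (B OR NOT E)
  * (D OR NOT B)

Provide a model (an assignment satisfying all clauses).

A = True, B = True, C = True, D = True, E = False, F = False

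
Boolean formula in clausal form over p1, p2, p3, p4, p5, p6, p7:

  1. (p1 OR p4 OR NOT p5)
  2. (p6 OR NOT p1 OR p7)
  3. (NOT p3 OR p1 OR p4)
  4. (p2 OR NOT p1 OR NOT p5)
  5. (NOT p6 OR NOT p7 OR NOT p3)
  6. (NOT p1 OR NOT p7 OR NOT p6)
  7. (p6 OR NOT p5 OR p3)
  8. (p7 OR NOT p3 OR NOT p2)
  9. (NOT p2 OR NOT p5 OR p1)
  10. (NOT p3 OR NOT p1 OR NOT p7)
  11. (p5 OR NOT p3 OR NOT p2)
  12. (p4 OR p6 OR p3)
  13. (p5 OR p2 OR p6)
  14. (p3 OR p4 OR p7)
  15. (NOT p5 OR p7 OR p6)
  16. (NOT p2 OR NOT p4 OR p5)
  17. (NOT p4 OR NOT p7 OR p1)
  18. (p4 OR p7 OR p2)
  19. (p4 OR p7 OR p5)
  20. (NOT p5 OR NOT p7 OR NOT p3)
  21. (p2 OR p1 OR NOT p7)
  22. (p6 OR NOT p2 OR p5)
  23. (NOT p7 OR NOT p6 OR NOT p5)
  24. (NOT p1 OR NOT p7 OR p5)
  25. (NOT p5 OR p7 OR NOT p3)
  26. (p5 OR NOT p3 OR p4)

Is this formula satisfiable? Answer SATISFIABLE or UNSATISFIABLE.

SATISFIABLE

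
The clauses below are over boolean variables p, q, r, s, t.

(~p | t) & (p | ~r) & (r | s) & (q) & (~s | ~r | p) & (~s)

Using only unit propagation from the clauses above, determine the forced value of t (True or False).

(q) is a unit clause: q = True.
(~s) is a unit clause: s = False.
In (r | s), s is now false; r must hold, so r = True.
(~r | p): since r = True, the clause reduces to (p). p = True.
From (~p | t) and p = True: t = True.

True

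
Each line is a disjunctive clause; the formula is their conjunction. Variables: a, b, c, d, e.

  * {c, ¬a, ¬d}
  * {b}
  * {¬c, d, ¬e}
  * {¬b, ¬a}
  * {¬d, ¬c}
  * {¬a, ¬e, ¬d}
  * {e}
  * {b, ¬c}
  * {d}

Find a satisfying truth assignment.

a=F, b=T, c=F, d=T, e=T

(b) is a unit clause, so b = True.
The clause (¬a) is unit: a must be False.
(e) is a unit clause, so e = True.
The clause (d) is unit: d must be True.
Unit propagation: (¬c) forces c = False.
Check each clause:
  1. {c, ¬a, ¬d} — ¬a is true.
  2. {b} — b is true.
  3. {d, ¬c, ¬e} — d is true.
  4. {¬a, ¬b} — ¬a is true.
  5. {¬d, ¬c} — ¬c is true.
  6. {¬d, ¬e, ¬a} — ¬a is true.
  7. {e} — e is true.
  8. {b, ¬c} — b is true.
  9. {d} — d is true.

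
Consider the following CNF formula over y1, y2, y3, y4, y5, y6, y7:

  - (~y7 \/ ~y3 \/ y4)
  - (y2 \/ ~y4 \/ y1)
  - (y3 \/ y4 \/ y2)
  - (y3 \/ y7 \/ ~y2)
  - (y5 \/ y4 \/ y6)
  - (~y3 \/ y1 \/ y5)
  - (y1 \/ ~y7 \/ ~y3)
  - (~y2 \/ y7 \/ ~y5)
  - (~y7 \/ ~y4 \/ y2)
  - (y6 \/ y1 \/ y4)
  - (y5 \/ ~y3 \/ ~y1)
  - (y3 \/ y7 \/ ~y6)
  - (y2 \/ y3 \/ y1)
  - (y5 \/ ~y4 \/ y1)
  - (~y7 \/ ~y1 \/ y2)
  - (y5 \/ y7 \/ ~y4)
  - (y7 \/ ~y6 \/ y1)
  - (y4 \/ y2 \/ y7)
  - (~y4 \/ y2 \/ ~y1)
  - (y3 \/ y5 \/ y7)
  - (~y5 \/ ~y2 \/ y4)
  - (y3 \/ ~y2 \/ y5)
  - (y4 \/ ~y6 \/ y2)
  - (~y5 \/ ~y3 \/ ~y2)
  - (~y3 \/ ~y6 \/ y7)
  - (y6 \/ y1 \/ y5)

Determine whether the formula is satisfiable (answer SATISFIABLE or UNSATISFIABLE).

SATISFIABLE

Set y1 = False and propagate.
Try y2 = True.
Try y3 = False.
  then y7 is forced to True.
  then y5 is forced to True.
  then y4 is forced to True.
y6 is now unconstrained; take y6 = True.
Every clause has at least one true literal under this assignment.
So y1 = F  y2 = T  y3 = F  y4 = T  y5 = T  y6 = T  y7 = T is a satisfying assignment.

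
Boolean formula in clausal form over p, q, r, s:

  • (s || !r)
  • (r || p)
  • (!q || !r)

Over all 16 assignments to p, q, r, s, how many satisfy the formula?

Satisfying assignments:
  p=F q=F r=T s=T
  p=T q=F r=F s=F
  p=T q=F r=F s=T
  p=T q=F r=T s=T
  p=T q=T r=F s=F
  p=T q=T r=F s=T
Count: 6.

6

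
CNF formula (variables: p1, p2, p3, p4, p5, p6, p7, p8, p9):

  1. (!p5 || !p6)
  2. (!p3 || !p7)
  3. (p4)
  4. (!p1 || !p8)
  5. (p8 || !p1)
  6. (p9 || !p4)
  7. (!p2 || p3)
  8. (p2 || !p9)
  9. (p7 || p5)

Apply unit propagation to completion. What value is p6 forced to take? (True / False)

False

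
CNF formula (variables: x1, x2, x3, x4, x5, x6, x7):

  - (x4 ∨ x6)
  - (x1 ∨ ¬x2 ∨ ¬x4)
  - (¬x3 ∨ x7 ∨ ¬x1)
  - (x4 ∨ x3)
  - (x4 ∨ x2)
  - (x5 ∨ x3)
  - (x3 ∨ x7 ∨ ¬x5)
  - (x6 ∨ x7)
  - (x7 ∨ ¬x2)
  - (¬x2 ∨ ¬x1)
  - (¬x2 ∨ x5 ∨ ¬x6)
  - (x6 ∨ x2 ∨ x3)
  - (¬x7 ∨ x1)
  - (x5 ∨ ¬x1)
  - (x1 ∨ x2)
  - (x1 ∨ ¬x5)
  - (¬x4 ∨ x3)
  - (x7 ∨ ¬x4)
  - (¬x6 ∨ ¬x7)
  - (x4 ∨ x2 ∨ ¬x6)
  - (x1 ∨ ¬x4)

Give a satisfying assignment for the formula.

x1 = 1, x2 = 0, x3 = 1, x4 = 1, x5 = 1, x6 = 0, x7 = 1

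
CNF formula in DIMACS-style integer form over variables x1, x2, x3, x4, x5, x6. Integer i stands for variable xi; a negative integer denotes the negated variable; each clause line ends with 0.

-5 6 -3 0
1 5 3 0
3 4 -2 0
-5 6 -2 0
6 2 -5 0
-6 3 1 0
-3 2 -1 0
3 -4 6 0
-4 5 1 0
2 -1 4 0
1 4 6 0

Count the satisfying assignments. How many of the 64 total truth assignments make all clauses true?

16

Case analysis on x1 and x3:
  x1=1, x3=1: x4 free; 3 ways for (x2,x5,x6) × 2^1 = 6.
  x1=1, x3=0: remaining (x2,x4,x5,x6) ∈ {(0,1,0,1); (0,1,1,1); (1,1,0,1); (1,1,1,1)} — 4.
  x1=0, x3=1: x2 free; 3 ways for (x4,x5,x6) × 2^1 = 6.
  x1=0, x3=0: a clause becomes empty — 0.
Total: 6 + 4 + 6 + 0 = 16.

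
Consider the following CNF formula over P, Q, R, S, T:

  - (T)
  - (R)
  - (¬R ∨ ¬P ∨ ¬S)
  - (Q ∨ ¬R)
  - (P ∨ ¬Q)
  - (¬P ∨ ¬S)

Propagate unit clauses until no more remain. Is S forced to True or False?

False

(T) stands alone — T = True.
Unit clause (R) sets R = True.
(Q ∨ ¬R): since R = True, the clause reduces to (Q). Q = True.
From (¬Q ∨ P) and Q = True: P = True.
In (¬R ∨ ¬S ∨ ¬P), ¬R, ¬P are now false; ¬S must hold, so S = False.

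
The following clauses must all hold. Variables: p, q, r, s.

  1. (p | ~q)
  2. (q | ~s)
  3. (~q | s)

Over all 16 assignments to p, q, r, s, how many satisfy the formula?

Satisfying assignments:
  p=0 q=0 r=0 s=0
  p=0 q=0 r=1 s=0
  p=1 q=0 r=0 s=0
  p=1 q=0 r=1 s=0
  p=1 q=1 r=0 s=1
  p=1 q=1 r=1 s=1
That's 6 in total.

6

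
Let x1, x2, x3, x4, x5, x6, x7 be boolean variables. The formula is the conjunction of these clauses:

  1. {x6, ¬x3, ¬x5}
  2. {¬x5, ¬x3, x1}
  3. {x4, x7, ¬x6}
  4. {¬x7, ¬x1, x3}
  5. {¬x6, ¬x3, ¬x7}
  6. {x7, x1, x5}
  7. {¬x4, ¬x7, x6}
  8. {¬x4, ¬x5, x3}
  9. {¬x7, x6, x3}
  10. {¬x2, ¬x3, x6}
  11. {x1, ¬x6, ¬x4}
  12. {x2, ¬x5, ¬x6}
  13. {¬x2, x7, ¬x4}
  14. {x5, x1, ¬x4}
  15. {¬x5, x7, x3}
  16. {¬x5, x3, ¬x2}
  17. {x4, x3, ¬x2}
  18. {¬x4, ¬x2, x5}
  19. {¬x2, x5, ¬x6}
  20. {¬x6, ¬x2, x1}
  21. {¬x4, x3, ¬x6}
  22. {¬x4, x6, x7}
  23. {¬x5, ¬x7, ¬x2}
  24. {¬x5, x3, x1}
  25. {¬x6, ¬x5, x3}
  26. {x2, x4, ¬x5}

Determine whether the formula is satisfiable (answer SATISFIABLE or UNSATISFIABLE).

SATISFIABLE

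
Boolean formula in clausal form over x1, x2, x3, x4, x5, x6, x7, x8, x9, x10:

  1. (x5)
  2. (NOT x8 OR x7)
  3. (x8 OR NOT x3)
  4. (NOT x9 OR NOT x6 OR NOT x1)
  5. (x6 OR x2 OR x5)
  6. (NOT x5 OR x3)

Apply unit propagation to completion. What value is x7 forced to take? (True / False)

True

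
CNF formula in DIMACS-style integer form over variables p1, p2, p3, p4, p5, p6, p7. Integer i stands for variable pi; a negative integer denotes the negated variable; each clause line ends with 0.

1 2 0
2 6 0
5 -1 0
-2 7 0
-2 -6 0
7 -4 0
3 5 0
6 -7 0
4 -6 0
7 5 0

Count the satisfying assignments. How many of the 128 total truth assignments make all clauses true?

Satisfying assignments:
  p1=T p2=F p3=F p4=T p5=T p6=T p7=T
  p1=T p2=F p3=T p4=T p5=T p6=T p7=T
That's 2 in total.

2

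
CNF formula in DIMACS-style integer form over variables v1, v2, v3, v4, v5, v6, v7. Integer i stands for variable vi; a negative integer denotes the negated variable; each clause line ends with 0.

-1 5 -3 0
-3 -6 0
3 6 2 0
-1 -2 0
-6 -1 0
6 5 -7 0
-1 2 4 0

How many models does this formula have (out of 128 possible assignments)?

36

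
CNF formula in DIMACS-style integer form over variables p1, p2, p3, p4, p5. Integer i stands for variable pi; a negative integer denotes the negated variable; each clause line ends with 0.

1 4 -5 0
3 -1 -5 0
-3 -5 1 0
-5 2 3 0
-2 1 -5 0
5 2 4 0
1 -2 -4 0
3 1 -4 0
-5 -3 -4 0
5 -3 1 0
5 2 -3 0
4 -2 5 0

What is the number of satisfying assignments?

The models are:
  p1=1 p2=0 p3=0 p4=1 p5=0
  p1=1 p2=0 p3=1 p4=0 p5=1
  p1=1 p2=1 p3=0 p4=1 p5=0
  p1=1 p2=1 p3=1 p4=0 p5=1
  p1=1 p2=1 p3=1 p4=1 p5=0
That's 5 in total.

5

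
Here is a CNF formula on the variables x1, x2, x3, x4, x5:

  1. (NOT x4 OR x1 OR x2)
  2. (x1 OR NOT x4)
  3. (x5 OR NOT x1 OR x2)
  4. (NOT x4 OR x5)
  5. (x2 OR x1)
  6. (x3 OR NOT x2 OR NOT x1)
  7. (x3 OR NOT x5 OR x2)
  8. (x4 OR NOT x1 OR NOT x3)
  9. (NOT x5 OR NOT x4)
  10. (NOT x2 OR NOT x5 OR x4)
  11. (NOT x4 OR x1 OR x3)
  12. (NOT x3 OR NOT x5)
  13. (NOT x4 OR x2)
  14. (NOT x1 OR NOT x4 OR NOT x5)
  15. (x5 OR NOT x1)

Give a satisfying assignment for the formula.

x1=False, x2=True, x3=False, x4=False, x5=False

Check each clause:
  1. (NOT x4 OR x2 OR x1) — x2 is true.
  2. (x1 OR NOT x4) — NOT x4 is true.
  3. (x2 OR x5 OR NOT x1) — x2 is true.
  4. (x5 OR NOT x4) — NOT x4 is true.
  5. (x2 OR x1) — x2 is true.
  6. (NOT x2 OR NOT x1 OR x3) — NOT x1 is true.
  7. (x3 OR x2 OR NOT x5) — x2 is true.
  8. (NOT x3 OR x4 OR NOT x1) — NOT x3 is true.
  9. (NOT x4 OR NOT x5) — NOT x5 is true.
  10. (NOT x5 OR x4 OR NOT x2) — NOT x5 is true.
  11. (x3 OR NOT x4 OR x1) — NOT x4 is true.
  12. (NOT x3 OR NOT x5) — NOT x5 is true.
  13. (x2 OR NOT x4) — x2 is true.
  14. (NOT x4 OR NOT x5 OR NOT x1) — NOT x5 is true.
  15. (NOT x1 OR x5) — NOT x1 is true.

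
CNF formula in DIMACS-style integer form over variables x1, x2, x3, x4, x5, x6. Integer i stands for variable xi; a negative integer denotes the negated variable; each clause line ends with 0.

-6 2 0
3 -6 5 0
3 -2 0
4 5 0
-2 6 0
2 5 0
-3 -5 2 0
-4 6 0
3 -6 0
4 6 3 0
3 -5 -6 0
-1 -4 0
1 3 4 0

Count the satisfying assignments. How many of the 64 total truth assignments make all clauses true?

The models are:
  x1=F x2=T x3=T x4=F x5=T x6=T
  x1=F x2=T x3=T x4=T x5=F x6=T
  x1=F x2=T x3=T x4=T x5=T x6=T
  x1=T x2=T x3=T x4=F x5=T x6=T
That's 4 in total.

4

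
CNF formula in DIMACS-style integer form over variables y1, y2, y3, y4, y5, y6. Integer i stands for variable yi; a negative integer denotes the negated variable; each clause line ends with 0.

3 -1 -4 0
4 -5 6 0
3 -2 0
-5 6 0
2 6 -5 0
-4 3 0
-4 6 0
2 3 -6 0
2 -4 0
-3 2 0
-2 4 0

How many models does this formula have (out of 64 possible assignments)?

6

Satisfying assignments:
  y1=F y2=F y3=F y4=F y5=F y6=F
  y1=F y2=T y3=T y4=T y5=F y6=T
  y1=F y2=T y3=T y4=T y5=T y6=T
  y1=T y2=F y3=F y4=F y5=F y6=F
  y1=T y2=T y3=T y4=T y5=F y6=T
  y1=T y2=T y3=T y4=T y5=T y6=T
That's 6 in total.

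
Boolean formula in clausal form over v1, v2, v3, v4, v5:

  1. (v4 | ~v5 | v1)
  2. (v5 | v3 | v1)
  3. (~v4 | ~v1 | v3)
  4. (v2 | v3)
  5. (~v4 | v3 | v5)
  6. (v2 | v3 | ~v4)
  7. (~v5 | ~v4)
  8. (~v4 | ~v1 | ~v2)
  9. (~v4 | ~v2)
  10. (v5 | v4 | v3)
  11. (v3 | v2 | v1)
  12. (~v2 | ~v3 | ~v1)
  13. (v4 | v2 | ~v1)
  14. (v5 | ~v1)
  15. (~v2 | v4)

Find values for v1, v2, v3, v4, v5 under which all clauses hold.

v1=F  v2=F  v3=T  v4=F  v5=F

Check each clause:
  1. (v4 | ~v5 | v1) — ~v5 is true.
  2. (v5 | v3 | v1) — v3 is true.
  3. (~v4 | v3 | ~v1) — v3 is true.
  4. (v2 | v3) — v3 is true.
  5. (v3 | ~v4 | v5) — v3 is true.
  6. (v2 | ~v4 | v3) — v3 is true.
  7. (~v5 | ~v4) — ~v5 is true.
  8. (~v4 | ~v2 | ~v1) — ~v4 is true.
  9. (~v2 | ~v4) — ~v4 is true.
  10. (v4 | v5 | v3) — v3 is true.
  11. (v2 | v1 | v3) — v3 is true.
  12. (~v2 | ~v1 | ~v3) — ~v2 is true.
  13. (~v1 | v4 | v2) — ~v1 is true.
  14. (v5 | ~v1) — ~v1 is true.
  15. (v4 | ~v2) — ~v2 is true.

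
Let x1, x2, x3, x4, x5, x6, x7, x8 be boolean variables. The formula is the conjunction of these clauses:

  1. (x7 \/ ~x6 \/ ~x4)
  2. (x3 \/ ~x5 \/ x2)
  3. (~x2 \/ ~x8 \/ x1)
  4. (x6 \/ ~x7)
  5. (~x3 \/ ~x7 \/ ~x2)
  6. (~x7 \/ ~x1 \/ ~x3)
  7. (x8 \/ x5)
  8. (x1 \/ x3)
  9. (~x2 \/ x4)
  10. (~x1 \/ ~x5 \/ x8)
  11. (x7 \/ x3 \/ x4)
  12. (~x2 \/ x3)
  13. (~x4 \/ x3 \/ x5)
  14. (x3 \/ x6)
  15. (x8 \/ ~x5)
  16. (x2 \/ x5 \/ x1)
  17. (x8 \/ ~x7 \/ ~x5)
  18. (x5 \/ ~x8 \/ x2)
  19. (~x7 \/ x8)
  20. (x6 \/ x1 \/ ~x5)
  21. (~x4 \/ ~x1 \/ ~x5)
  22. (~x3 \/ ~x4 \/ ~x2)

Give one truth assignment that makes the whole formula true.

x1=False, x2=False, x3=True, x4=False, x5=True, x6=True, x7=False, x8=True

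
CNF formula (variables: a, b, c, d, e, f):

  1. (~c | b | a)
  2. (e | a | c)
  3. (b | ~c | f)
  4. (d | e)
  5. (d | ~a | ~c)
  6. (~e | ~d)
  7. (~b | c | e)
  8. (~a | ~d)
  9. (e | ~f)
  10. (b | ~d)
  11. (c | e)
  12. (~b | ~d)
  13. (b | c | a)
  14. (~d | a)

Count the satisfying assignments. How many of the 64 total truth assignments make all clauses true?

Case analysis on c and d:
  c=1, d=1: a clause becomes empty — 0.
  c=1, d=0: remaining (a,b,e,f) ∈ {(0,1,1,0); (0,1,1,1)} — 2.
  c=0, d=1: a clause becomes empty — 0.
  c=0, d=0: f free; 3 ways for (a,b,e) × 2^1 = 6.
Total: 0 + 2 + 0 + 6 = 8.

8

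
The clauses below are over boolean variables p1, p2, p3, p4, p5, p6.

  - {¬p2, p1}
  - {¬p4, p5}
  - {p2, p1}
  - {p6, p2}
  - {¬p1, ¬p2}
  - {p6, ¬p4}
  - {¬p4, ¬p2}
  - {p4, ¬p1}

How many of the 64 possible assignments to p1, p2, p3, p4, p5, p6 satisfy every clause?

The models are:
  p1=1 p2=0 p3=0 p4=1 p5=1 p6=1
  p1=1 p2=0 p3=1 p4=1 p5=1 p6=1
That's 2 in total.

2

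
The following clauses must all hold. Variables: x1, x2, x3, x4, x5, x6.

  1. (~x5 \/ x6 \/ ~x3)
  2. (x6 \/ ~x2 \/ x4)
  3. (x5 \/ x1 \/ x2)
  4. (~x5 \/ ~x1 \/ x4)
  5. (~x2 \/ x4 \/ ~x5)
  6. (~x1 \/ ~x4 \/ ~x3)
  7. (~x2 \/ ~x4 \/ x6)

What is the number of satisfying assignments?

24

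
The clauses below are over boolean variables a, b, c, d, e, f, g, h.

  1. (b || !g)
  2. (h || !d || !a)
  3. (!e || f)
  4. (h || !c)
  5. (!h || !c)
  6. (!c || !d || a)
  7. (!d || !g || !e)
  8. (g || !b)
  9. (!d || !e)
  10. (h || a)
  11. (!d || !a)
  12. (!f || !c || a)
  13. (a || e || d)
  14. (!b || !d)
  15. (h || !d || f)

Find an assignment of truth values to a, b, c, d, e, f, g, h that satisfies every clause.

a = True, b = False, c = False, d = False, e = False, f = True, g = False, h = False

Pure literal: c appears only negated; assign c = False.
Try a = True.
  then d is forced to False.
Branch on b: take b = False.
  then g is forced to False.
The remaining clauses are satisfied by e = False, f = True, h = False.
Every clause has at least one true literal under this assignment.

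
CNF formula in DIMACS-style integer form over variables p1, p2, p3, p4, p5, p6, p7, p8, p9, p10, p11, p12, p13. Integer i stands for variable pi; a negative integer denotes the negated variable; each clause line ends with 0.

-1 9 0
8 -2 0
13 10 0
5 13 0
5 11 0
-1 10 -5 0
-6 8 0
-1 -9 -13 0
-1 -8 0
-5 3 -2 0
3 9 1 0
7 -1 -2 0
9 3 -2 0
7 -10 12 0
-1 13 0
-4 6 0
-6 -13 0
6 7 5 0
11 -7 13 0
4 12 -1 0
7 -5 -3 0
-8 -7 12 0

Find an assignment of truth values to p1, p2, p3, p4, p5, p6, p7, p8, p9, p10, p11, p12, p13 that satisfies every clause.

p1=F, p2=T, p3=T, p4=F, p5=T, p6=F, p7=T, p8=T, p9=F, p10=F, p11=T, p12=T, p13=T

Check each clause:
  1. {¬p1, p9} — ¬p1 is true.
  2. {¬p2, p8} — p8 is true.
  3. {p10, p13} — p13 is true.
  4. {p13, p5} — p5 is true.
  5. {p5, p11} — p11 is true.
  6. {p10, ¬p1, ¬p5} — ¬p1 is true.
  7. {¬p6, p8} — p8 is true.
  8. {¬p9, ¬p13, ¬p1} — ¬p1 is true.
  9. {¬p8, ¬p1} — ¬p1 is true.
  10. {¬p2, p3, ¬p5} — p3 is true.
  11. {p1, p9, p3} — p3 is true.
  12. {¬p1, p7, ¬p2} — p7 is true.
  13. {p3, p9, ¬p2} — p3 is true.
  14. {p12, p7, ¬p10} — p12 is true.
  15. {p13, ¬p1} — p13 is true.
  16. {¬p4, p6} — ¬p4 is true.
  17. {¬p6, ¬p13} — ¬p6 is true.
  18. {p5, p6, p7} — p5 is true.
  19. {p13, p11, ¬p7} — p11 is true.
  20. {p4, p12, ¬p1} — p12 is true.
  21. {¬p5, ¬p3, p7} — p7 is true.
  22. {¬p7, p12, ¬p8} — p12 is true.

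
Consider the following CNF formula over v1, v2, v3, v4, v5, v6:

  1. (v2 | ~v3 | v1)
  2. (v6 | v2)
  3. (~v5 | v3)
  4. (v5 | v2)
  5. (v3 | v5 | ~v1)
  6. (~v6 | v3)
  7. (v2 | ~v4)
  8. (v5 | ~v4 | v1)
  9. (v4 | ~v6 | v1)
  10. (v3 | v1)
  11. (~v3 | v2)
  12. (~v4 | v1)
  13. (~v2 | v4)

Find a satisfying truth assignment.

v1=T, v2=T, v3=T, v4=T, v5=F, v6=T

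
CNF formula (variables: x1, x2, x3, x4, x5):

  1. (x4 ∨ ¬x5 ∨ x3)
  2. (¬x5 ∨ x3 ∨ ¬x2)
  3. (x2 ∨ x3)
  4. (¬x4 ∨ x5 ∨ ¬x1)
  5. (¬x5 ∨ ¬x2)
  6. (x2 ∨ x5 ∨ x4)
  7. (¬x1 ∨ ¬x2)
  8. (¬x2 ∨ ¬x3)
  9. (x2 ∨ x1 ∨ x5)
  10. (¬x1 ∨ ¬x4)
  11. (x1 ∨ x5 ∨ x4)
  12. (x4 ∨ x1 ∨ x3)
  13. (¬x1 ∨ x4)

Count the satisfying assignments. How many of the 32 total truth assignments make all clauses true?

3

Satisfying assignments:
  x1=0 x2=0 x3=1 x4=0 x5=1
  x1=0 x2=0 x3=1 x4=1 x5=1
  x1=0 x2=1 x3=0 x4=1 x5=0
Count: 3.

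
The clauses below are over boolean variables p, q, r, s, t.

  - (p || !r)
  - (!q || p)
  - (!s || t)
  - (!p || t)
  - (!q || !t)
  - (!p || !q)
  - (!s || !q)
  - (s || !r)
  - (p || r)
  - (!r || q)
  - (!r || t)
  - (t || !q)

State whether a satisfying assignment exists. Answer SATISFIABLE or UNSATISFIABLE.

SATISFIABLE

Branch on p: take p = True.
  then t is forced to True.
  then q is forced to False.
  then r is forced to False.
s is now unconstrained; take s = False.
So p=T  q=F  r=F  s=F  t=T is a satisfying assignment.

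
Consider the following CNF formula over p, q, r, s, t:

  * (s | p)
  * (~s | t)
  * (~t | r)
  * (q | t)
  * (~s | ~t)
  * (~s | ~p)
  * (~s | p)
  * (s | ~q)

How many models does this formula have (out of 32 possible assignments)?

Satisfying assignments:
  p=T q=F r=T s=F t=T
Count: 1.

1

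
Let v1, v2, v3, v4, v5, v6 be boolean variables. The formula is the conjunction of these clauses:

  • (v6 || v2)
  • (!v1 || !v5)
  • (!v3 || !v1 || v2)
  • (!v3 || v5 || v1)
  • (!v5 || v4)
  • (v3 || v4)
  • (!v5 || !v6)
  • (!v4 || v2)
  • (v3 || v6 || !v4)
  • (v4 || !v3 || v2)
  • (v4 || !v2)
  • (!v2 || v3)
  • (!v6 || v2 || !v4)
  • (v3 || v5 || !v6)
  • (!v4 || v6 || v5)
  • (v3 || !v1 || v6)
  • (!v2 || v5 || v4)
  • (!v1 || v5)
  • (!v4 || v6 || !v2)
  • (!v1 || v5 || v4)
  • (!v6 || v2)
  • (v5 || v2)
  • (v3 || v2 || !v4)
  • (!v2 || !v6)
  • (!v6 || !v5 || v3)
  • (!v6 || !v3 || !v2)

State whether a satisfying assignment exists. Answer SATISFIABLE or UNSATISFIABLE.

UNSATISFIABLE

v2 = True:
  propagation gives v4=True, v3=True, v6=True; an empty clause results — contradiction.
v2 = False:
  propagation gives v6=True; an empty clause results — contradiction.
Every branch closes, so no satisfying assignment exists.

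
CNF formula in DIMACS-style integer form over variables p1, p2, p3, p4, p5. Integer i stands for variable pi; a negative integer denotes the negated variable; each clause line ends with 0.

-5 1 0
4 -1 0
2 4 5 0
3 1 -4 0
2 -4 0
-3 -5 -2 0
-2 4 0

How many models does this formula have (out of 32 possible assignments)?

4

The models are:
  p1=0 p2=1 p3=1 p4=1 p5=0
  p1=1 p2=1 p3=0 p4=1 p5=0
  p1=1 p2=1 p3=0 p4=1 p5=1
  p1=1 p2=1 p3=1 p4=1 p5=0
Count: 4.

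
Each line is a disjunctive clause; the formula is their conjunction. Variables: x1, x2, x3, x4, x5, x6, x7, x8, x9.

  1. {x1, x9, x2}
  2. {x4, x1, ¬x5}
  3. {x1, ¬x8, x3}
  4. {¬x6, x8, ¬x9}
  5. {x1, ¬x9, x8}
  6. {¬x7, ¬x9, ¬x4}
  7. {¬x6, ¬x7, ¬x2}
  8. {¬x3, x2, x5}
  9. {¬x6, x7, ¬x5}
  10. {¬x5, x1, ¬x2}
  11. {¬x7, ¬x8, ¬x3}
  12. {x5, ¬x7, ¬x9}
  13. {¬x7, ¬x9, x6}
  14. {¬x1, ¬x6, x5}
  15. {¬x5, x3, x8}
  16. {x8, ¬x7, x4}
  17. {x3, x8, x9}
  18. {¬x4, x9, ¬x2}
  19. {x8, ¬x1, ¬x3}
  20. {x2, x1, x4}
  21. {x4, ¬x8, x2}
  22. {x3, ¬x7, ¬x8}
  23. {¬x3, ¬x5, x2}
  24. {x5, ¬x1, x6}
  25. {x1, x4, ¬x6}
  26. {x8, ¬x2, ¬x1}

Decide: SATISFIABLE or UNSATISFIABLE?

Try x1 = True.
For the remaining variables, x2 = False, x3 = False, x4 = True, x5 = True, x6 = False, x7 = False, x8 = True, x9 = False works.
Every clause has at least one true literal under this assignment.
So x1 = 1, x2 = 0, x3 = 0, x4 = 1, x5 = 1, x6 = 0, x7 = 0, x8 = 1, x9 = 0 is a satisfying assignment.

SATISFIABLE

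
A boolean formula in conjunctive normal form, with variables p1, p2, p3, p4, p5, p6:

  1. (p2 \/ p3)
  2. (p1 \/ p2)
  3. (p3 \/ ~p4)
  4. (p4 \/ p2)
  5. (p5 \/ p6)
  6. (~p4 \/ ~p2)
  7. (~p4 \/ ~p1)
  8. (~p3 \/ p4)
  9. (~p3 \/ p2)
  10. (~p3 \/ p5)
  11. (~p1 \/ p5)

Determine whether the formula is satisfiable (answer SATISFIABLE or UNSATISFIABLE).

SATISFIABLE

Pure literal: p5 appears only positively; assign p5 = True.
Pure literal: p6 appears only positively; assign p6 = True.
Set p1 = False and propagate.
  then p2 is forced to True.
  then p4 is forced to False.
  then p3 is forced to False.
Every clause has at least one true literal under this assignment.
So p1 = 0  p2 = 1  p3 = 0  p4 = 0  p5 = 1  p6 = 1 is a satisfying assignment.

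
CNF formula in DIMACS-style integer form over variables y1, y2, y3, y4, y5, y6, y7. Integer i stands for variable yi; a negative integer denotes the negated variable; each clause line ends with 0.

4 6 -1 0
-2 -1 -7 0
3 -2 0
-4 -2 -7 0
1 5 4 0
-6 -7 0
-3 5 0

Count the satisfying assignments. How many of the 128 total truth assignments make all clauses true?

Split on y1, then y2.
  y1=T, y2=T: remaining (y3,y4,y5,y6,y7) ∈ {(T,F,T,T,F); (T,T,T,F,F); (T,T,T,T,F)} — 3.
  y1=T, y2=F: 12 of the 32 assignments to (y3,y4,y5,y6,y7) work.
  y1=F, y2=T: 5 of the 32 assignments to (y3,y4,y5,y6,y7) work.
  y1=F, y2=F: 15 of the 32 assignments to (y3,y4,y5,y6,y7) work.
Total: 3 + 12 + 5 + 15 = 35.

35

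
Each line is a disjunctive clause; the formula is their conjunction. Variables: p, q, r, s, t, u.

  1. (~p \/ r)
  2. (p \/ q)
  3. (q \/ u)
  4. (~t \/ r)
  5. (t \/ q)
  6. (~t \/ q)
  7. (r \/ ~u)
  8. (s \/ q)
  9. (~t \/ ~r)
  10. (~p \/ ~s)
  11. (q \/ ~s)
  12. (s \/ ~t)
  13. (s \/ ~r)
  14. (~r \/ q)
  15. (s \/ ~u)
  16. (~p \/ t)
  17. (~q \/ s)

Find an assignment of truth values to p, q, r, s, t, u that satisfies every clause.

Set p = False and propagate.
  then q is forced to True.
  then s is forced to True.
For the remaining variables, r = True, t = False, u = False works.
Every clause has at least one true literal under this assignment.

p=F, q=T, r=T, s=T, t=F, u=F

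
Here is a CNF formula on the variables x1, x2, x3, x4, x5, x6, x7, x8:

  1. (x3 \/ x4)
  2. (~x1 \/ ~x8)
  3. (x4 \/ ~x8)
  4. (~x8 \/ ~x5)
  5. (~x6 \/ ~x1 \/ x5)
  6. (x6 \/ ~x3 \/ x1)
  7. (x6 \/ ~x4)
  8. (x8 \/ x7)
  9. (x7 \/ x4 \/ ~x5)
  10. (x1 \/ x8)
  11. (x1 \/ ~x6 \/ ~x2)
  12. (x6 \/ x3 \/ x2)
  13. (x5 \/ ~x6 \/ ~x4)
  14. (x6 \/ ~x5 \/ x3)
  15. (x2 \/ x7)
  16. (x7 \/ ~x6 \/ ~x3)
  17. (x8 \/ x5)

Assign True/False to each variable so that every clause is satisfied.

x1=T  x2=T  x3=F  x4=T  x5=T  x6=T  x7=T  x8=F

Check each clause:
  1. (x3 \/ x4) — x4 is true.
  2. (~x8 \/ ~x1) — ~x8 is true.
  3. (~x8 \/ x4) — ~x8 is true.
  4. (~x8 \/ ~x5) — ~x8 is true.
  5. (~x6 \/ ~x1 \/ x5) — x5 is true.
  6. (~x3 \/ x6 \/ x1) — x1 is true.
  7. (x6 \/ ~x4) — x6 is true.
  8. (x7 \/ x8) — x7 is true.
  9. (x7 \/ x4 \/ ~x5) — x4 is true.
  10. (x1 \/ x8) — x1 is true.
  11. (~x2 \/ ~x6 \/ x1) — x1 is true.
  12. (x6 \/ x3 \/ x2) — x2 is true.
  13. (x5 \/ ~x4 \/ ~x6) — x5 is true.
  14. (~x5 \/ x6 \/ x3) — x6 is true.
  15. (x7 \/ x2) — x2 is true.
  16. (~x3 \/ ~x6 \/ x7) — ~x3 is true.
  17. (x5 \/ x8) — x5 is true.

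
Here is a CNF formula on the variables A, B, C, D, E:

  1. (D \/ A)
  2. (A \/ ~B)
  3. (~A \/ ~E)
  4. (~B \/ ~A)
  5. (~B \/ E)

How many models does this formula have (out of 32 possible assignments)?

Satisfying assignments:
  A=0 B=0 C=0 D=1 E=0
  A=0 B=0 C=0 D=1 E=1
  A=0 B=0 C=1 D=1 E=0
  A=0 B=0 C=1 D=1 E=1
  A=1 B=0 C=0 D=0 E=0
  A=1 B=0 C=0 D=1 E=0
  A=1 B=0 C=1 D=0 E=0
  A=1 B=0 C=1 D=1 E=0
Count: 8.

8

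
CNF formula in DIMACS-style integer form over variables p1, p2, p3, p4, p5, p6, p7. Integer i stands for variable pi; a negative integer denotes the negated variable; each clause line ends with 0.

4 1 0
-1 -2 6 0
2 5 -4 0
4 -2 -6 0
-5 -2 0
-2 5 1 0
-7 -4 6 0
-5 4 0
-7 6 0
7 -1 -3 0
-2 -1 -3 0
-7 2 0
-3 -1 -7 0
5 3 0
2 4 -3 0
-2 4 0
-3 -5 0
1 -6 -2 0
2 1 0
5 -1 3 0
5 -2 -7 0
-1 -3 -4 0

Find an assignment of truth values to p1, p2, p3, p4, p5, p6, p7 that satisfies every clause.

p1 = T, p2 = F, p3 = F, p4 = T, p5 = T, p6 = F, p7 = F

Try p1 = True.
Branch on p2: take p2 = False.
  then p7 is forced to False.
  then p3 is forced to False.
  then p5 is forced to True.
  then p4 is forced to True.
p6 is now unconstrained; take p6 = False.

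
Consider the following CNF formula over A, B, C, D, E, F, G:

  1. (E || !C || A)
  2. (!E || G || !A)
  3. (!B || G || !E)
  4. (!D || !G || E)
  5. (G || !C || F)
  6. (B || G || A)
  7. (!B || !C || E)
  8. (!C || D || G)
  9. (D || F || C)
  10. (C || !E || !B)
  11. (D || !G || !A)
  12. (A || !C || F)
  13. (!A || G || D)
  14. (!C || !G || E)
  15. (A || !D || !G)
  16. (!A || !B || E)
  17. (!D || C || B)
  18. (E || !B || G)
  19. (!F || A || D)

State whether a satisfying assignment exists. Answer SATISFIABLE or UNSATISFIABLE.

SATISFIABLE

Branch on A: take A = True.
Set B = False and propagate.
The remaining clauses are satisfied by C = True, D = True, E = True, F = True, G = True.
Every clause has at least one true literal under this assignment.
So A=True, B=False, C=True, D=True, E=True, F=True, G=True is a satisfying assignment.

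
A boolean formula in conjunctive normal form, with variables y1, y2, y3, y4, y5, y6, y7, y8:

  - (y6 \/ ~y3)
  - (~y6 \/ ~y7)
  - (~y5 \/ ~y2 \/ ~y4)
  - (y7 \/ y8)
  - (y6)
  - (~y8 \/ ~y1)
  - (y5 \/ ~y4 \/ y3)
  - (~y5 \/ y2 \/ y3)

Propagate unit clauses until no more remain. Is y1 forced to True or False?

False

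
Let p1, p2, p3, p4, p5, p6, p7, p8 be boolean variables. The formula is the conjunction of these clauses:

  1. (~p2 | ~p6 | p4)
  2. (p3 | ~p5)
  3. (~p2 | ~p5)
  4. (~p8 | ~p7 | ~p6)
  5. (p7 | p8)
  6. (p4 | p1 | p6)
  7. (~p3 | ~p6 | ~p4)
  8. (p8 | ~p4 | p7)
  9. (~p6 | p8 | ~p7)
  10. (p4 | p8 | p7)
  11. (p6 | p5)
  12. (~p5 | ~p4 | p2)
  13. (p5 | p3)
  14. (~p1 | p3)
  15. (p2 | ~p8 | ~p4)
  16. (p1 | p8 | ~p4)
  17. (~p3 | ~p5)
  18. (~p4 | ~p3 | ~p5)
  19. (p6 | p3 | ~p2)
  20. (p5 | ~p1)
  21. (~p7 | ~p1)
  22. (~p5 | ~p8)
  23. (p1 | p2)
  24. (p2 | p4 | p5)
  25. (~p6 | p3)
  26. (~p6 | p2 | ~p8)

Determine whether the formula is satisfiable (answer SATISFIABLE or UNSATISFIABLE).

UNSATISFIABLE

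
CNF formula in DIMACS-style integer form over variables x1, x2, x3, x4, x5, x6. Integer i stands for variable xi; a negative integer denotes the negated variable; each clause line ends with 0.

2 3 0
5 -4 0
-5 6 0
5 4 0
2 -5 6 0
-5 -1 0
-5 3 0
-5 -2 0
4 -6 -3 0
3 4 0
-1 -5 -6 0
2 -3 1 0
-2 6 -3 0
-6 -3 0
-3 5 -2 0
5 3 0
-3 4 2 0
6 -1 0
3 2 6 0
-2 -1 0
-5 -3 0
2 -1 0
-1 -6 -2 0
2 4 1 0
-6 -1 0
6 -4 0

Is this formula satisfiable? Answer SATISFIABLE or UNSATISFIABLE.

UNSATISFIABLE

x2 = True:
  propagation gives x5=False, x4=False; an empty clause results — contradiction.
x2 = False:
  propagation gives x3=True, x1=True; an empty clause results — contradiction.
Every branch closes, so no satisfying assignment exists.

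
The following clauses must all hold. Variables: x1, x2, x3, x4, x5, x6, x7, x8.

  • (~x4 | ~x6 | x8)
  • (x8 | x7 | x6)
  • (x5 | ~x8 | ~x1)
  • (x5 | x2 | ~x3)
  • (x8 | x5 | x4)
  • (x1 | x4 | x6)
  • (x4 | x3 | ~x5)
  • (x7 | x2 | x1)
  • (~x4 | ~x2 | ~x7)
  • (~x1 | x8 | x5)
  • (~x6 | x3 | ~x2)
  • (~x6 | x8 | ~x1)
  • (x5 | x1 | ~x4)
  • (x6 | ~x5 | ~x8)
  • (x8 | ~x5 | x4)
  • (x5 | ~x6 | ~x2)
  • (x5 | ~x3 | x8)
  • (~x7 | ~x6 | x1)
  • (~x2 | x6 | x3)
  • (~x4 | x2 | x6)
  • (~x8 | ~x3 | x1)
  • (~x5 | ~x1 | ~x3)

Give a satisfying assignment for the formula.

Set x1 = True and propagate.
For the remaining variables, x2 = False, x3 = False, x4 = True, x5 = True, x6 = True, x7 = False, x8 = True works.
Every clause has at least one true literal under this assignment.
Check each clause:
  1. (~x6 | ~x4 | x8) — x8 is true.
  2. (x6 | x7 | x8) — x8 is true.
  3. (~x1 | x5 | ~x8) — x5 is true.
  4. (~x3 | x2 | x5) — x5 is true.
  5. (x4 | x8 | x5) — x8 is true.
  6. (x4 | x6 | x1) — x1 is true.
  7. (x4 | x3 | ~x5) — x4 is true.
  8. (x1 | x7 | x2) — x1 is true.
  9. (~x7 | ~x4 | ~x2) — ~x7 is true.
  10. (~x1 | x8 | x5) — x8 is true.
  11. (x3 | ~x2 | ~x6) — ~x2 is true.
  12. (~x6 | x8 | ~x1) — x8 is true.
  13. (x5 | x1 | ~x4) — x1 is true.
  14. (x6 | ~x8 | ~x5) — x6 is true.
  15. (~x5 | x4 | x8) — x8 is true.
  16. (~x6 | ~x2 | x5) — x5 is true.
  17. (x5 | x8 | ~x3) — x8 is true.
  18. (~x7 | ~x6 | x1) — ~x7 is true.
  19. (~x2 | x3 | x6) — x6 is true.
  20. (x2 | x6 | ~x4) — x6 is true.
  21. (x1 | ~x3 | ~x8) — x1 is true.
  22. (~x1 | ~x5 | ~x3) — ~x3 is true.

x1 = True, x2 = False, x3 = False, x4 = True, x5 = True, x6 = True, x7 = False, x8 = True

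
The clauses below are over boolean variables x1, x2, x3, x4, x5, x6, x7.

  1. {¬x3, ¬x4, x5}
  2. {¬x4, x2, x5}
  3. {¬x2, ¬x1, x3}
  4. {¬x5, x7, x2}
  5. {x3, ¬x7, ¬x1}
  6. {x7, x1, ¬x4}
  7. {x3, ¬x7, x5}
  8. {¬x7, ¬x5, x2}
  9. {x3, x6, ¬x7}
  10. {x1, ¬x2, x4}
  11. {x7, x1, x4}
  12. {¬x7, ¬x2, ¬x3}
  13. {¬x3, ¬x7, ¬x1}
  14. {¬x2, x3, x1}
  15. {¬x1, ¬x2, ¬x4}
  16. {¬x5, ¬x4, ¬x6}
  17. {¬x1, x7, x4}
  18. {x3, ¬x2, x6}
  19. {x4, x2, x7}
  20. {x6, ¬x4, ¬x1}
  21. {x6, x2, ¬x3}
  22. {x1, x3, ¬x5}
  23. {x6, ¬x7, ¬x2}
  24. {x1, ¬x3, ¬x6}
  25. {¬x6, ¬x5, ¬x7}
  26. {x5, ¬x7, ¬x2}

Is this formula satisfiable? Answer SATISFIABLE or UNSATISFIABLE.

x7 = True:
  x3 = True:
    propagation gives x2=False, x5=False, x4=False, x1=False; an empty clause results — contradiction.
  x3 = False:
    propagation gives x1=False, x5=True; an empty clause results — contradiction.
x7 = False:
  x1 = True:
    propagation gives x4=True, x2=False, x5=True; an empty clause results — contradiction.
  x1 = False:
    propagation gives x4=False; an empty clause results — contradiction.
Every branch closes, so no satisfying assignment exists.

UNSATISFIABLE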